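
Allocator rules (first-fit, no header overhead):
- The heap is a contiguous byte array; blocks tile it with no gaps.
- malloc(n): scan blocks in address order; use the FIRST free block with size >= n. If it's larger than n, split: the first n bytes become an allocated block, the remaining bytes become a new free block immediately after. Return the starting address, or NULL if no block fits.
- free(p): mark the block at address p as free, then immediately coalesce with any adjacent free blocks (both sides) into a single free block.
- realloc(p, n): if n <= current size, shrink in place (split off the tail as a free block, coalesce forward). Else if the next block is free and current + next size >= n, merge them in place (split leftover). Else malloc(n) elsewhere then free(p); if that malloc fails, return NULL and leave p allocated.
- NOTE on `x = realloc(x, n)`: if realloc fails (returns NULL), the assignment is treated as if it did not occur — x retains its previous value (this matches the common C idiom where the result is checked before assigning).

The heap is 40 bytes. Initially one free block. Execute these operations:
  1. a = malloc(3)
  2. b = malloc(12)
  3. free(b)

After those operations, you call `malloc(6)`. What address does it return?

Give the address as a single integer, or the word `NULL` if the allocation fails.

Answer: 3

Derivation:
Op 1: a = malloc(3) -> a = 0; heap: [0-2 ALLOC][3-39 FREE]
Op 2: b = malloc(12) -> b = 3; heap: [0-2 ALLOC][3-14 ALLOC][15-39 FREE]
Op 3: free(b) -> (freed b); heap: [0-2 ALLOC][3-39 FREE]
malloc(6): first-fit scan over [0-2 ALLOC][3-39 FREE] -> 3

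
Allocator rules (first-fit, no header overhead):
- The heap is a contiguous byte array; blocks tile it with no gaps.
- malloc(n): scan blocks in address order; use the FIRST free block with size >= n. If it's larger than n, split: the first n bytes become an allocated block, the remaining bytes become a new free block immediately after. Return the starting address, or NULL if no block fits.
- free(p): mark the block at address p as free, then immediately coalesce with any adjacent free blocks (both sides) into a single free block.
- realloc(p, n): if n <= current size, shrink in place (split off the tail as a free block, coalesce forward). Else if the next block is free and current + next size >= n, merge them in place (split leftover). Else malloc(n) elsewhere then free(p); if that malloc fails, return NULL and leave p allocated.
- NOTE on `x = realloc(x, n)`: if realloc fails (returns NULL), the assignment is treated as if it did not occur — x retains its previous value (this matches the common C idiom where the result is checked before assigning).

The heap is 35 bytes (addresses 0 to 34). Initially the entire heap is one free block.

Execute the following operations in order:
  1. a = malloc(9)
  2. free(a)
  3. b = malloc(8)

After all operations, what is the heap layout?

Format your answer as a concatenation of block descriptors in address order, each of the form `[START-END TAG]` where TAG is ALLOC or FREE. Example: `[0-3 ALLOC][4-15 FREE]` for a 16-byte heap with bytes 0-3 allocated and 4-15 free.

Answer: [0-7 ALLOC][8-34 FREE]

Derivation:
Op 1: a = malloc(9) -> a = 0; heap: [0-8 ALLOC][9-34 FREE]
Op 2: free(a) -> (freed a); heap: [0-34 FREE]
Op 3: b = malloc(8) -> b = 0; heap: [0-7 ALLOC][8-34 FREE]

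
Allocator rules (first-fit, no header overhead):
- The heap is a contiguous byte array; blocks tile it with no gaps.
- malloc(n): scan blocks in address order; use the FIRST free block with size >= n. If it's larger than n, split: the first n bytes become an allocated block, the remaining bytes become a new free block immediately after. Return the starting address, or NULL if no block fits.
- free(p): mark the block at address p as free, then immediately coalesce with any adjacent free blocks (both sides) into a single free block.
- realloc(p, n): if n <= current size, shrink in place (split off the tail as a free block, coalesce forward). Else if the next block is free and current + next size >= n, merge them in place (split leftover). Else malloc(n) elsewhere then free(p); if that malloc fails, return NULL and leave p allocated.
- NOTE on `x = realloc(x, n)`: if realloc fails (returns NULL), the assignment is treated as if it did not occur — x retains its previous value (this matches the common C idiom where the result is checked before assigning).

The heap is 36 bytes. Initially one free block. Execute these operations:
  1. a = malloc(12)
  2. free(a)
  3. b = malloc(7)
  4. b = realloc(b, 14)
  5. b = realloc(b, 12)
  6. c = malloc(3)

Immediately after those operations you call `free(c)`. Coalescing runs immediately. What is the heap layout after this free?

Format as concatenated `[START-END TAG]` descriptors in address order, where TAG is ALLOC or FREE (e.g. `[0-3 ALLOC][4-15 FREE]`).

Answer: [0-11 ALLOC][12-35 FREE]

Derivation:
Op 1: a = malloc(12) -> a = 0; heap: [0-11 ALLOC][12-35 FREE]
Op 2: free(a) -> (freed a); heap: [0-35 FREE]
Op 3: b = malloc(7) -> b = 0; heap: [0-6 ALLOC][7-35 FREE]
Op 4: b = realloc(b, 14) -> b = 0; heap: [0-13 ALLOC][14-35 FREE]
Op 5: b = realloc(b, 12) -> b = 0; heap: [0-11 ALLOC][12-35 FREE]
Op 6: c = malloc(3) -> c = 12; heap: [0-11 ALLOC][12-14 ALLOC][15-35 FREE]
free(c): c = 12 -> block [12-14 ALLOC]; mark free, coalesce with adjacent free neighbors -> [0-11 ALLOC][12-35 FREE]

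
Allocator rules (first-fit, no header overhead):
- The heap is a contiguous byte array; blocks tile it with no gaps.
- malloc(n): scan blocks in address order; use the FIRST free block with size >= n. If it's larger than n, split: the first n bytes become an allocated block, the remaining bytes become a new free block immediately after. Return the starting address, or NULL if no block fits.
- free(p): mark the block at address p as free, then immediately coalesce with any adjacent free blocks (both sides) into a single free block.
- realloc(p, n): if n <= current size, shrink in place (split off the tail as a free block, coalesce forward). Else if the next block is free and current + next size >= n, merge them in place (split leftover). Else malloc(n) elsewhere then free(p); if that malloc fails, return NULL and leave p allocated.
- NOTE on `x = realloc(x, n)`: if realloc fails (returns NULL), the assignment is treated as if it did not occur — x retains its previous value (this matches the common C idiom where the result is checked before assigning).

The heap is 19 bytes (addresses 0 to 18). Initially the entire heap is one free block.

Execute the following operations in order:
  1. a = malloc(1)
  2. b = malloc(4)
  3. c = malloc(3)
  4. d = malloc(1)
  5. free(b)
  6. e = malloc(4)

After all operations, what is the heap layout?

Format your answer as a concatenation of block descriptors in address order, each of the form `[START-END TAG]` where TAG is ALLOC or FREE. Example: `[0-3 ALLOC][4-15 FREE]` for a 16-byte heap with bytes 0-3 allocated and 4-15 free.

Op 1: a = malloc(1) -> a = 0; heap: [0-0 ALLOC][1-18 FREE]
Op 2: b = malloc(4) -> b = 1; heap: [0-0 ALLOC][1-4 ALLOC][5-18 FREE]
Op 3: c = malloc(3) -> c = 5; heap: [0-0 ALLOC][1-4 ALLOC][5-7 ALLOC][8-18 FREE]
Op 4: d = malloc(1) -> d = 8; heap: [0-0 ALLOC][1-4 ALLOC][5-7 ALLOC][8-8 ALLOC][9-18 FREE]
Op 5: free(b) -> (freed b); heap: [0-0 ALLOC][1-4 FREE][5-7 ALLOC][8-8 ALLOC][9-18 FREE]
Op 6: e = malloc(4) -> e = 1; heap: [0-0 ALLOC][1-4 ALLOC][5-7 ALLOC][8-8 ALLOC][9-18 FREE]

Answer: [0-0 ALLOC][1-4 ALLOC][5-7 ALLOC][8-8 ALLOC][9-18 FREE]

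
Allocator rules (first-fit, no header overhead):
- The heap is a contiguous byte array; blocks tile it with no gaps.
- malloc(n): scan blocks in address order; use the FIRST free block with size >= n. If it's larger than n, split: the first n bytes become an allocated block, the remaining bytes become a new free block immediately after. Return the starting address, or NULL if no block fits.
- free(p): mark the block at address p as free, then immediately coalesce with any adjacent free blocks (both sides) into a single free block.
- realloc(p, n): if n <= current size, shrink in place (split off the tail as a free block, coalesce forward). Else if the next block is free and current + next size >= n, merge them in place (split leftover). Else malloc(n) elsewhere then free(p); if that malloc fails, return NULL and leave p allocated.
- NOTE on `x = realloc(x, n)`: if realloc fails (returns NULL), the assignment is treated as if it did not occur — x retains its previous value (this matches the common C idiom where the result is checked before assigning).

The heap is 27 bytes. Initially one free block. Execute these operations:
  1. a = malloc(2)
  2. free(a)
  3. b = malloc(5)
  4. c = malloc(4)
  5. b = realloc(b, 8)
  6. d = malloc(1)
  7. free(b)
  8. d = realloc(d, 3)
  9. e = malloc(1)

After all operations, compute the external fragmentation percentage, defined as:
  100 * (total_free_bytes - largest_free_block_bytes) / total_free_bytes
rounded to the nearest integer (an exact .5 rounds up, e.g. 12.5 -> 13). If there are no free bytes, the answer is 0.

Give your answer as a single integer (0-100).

Answer: 5

Derivation:
Op 1: a = malloc(2) -> a = 0; heap: [0-1 ALLOC][2-26 FREE]
Op 2: free(a) -> (freed a); heap: [0-26 FREE]
Op 3: b = malloc(5) -> b = 0; heap: [0-4 ALLOC][5-26 FREE]
Op 4: c = malloc(4) -> c = 5; heap: [0-4 ALLOC][5-8 ALLOC][9-26 FREE]
Op 5: b = realloc(b, 8) -> b = 9; heap: [0-4 FREE][5-8 ALLOC][9-16 ALLOC][17-26 FREE]
Op 6: d = malloc(1) -> d = 0; heap: [0-0 ALLOC][1-4 FREE][5-8 ALLOC][9-16 ALLOC][17-26 FREE]
Op 7: free(b) -> (freed b); heap: [0-0 ALLOC][1-4 FREE][5-8 ALLOC][9-26 FREE]
Op 8: d = realloc(d, 3) -> d = 0; heap: [0-2 ALLOC][3-4 FREE][5-8 ALLOC][9-26 FREE]
Op 9: e = malloc(1) -> e = 3; heap: [0-2 ALLOC][3-3 ALLOC][4-4 FREE][5-8 ALLOC][9-26 FREE]
Free blocks: [1 18] total_free=19 largest=18 -> 100*(19-18)/19 = 100/19 ≈ 5.263 -> rounds to 5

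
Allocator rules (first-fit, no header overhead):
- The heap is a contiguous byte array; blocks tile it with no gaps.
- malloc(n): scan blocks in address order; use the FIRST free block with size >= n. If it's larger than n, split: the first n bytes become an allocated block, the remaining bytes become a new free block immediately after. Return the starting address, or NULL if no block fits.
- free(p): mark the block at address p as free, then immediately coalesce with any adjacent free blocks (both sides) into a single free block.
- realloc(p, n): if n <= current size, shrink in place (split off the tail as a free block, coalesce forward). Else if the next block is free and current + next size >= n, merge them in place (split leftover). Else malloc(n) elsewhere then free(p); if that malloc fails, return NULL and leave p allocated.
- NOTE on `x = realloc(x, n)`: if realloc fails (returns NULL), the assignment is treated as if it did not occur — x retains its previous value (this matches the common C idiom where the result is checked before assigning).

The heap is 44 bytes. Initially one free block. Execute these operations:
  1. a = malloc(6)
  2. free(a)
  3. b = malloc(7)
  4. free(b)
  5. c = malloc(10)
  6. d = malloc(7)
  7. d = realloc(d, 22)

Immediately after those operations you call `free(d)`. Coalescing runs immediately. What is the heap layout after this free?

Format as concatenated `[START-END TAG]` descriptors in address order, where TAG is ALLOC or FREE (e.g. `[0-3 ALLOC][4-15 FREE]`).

Op 1: a = malloc(6) -> a = 0; heap: [0-5 ALLOC][6-43 FREE]
Op 2: free(a) -> (freed a); heap: [0-43 FREE]
Op 3: b = malloc(7) -> b = 0; heap: [0-6 ALLOC][7-43 FREE]
Op 4: free(b) -> (freed b); heap: [0-43 FREE]
Op 5: c = malloc(10) -> c = 0; heap: [0-9 ALLOC][10-43 FREE]
Op 6: d = malloc(7) -> d = 10; heap: [0-9 ALLOC][10-16 ALLOC][17-43 FREE]
Op 7: d = realloc(d, 22) -> d = 10; heap: [0-9 ALLOC][10-31 ALLOC][32-43 FREE]
free(d): d = 10 -> block [10-31 ALLOC]; mark free, coalesce with adjacent free neighbors -> [0-9 ALLOC][10-43 FREE]

Answer: [0-9 ALLOC][10-43 FREE]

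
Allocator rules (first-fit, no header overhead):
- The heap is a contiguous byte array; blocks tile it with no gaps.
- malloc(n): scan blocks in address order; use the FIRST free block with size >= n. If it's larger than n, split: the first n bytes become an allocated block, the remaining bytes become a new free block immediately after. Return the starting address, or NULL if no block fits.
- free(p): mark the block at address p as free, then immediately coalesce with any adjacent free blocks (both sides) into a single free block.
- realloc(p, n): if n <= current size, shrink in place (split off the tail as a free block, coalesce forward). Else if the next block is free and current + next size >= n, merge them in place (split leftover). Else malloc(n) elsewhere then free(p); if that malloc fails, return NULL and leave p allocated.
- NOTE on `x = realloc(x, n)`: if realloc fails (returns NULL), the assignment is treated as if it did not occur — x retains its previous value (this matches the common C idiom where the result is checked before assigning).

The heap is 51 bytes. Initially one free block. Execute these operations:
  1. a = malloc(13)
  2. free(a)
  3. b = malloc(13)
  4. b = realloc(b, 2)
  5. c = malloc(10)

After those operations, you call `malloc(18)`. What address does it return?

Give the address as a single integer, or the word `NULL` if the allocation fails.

Op 1: a = malloc(13) -> a = 0; heap: [0-12 ALLOC][13-50 FREE]
Op 2: free(a) -> (freed a); heap: [0-50 FREE]
Op 3: b = malloc(13) -> b = 0; heap: [0-12 ALLOC][13-50 FREE]
Op 4: b = realloc(b, 2) -> b = 0; heap: [0-1 ALLOC][2-50 FREE]
Op 5: c = malloc(10) -> c = 2; heap: [0-1 ALLOC][2-11 ALLOC][12-50 FREE]
malloc(18): first-fit scan over [0-1 ALLOC][2-11 ALLOC][12-50 FREE] -> 12

Answer: 12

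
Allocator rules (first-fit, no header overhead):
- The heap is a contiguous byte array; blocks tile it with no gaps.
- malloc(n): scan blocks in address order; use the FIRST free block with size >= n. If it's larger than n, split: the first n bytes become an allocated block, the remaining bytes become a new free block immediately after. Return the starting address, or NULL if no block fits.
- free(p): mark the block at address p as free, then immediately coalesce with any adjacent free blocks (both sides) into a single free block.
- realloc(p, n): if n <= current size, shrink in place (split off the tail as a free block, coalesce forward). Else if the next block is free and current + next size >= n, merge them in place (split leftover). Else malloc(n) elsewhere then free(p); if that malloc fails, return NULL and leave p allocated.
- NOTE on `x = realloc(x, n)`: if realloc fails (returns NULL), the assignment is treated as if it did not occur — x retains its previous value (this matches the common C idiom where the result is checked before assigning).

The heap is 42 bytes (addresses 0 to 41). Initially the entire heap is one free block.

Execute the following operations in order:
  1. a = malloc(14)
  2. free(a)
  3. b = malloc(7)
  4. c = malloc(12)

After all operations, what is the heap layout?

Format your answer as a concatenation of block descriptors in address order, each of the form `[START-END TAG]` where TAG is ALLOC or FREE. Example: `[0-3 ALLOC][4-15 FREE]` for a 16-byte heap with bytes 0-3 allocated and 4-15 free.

Answer: [0-6 ALLOC][7-18 ALLOC][19-41 FREE]

Derivation:
Op 1: a = malloc(14) -> a = 0; heap: [0-13 ALLOC][14-41 FREE]
Op 2: free(a) -> (freed a); heap: [0-41 FREE]
Op 3: b = malloc(7) -> b = 0; heap: [0-6 ALLOC][7-41 FREE]
Op 4: c = malloc(12) -> c = 7; heap: [0-6 ALLOC][7-18 ALLOC][19-41 FREE]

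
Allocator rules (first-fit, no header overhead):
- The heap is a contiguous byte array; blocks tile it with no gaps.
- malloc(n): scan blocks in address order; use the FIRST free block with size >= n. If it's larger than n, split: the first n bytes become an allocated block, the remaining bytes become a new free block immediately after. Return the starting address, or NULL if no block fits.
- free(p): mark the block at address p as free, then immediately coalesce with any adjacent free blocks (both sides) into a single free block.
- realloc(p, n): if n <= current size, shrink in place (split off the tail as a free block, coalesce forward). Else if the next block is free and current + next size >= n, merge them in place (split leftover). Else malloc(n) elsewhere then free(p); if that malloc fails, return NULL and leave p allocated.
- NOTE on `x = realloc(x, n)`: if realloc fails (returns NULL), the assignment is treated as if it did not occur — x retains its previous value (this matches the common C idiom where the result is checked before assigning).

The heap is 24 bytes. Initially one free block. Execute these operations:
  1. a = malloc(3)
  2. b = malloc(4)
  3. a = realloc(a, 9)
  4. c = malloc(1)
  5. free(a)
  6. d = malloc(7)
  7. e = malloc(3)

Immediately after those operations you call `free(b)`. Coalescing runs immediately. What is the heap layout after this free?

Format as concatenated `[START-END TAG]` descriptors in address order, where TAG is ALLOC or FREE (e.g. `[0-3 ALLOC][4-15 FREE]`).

Op 1: a = malloc(3) -> a = 0; heap: [0-2 ALLOC][3-23 FREE]
Op 2: b = malloc(4) -> b = 3; heap: [0-2 ALLOC][3-6 ALLOC][7-23 FREE]
Op 3: a = realloc(a, 9) -> a = 7; heap: [0-2 FREE][3-6 ALLOC][7-15 ALLOC][16-23 FREE]
Op 4: c = malloc(1) -> c = 0; heap: [0-0 ALLOC][1-2 FREE][3-6 ALLOC][7-15 ALLOC][16-23 FREE]
Op 5: free(a) -> (freed a); heap: [0-0 ALLOC][1-2 FREE][3-6 ALLOC][7-23 FREE]
Op 6: d = malloc(7) -> d = 7; heap: [0-0 ALLOC][1-2 FREE][3-6 ALLOC][7-13 ALLOC][14-23 FREE]
Op 7: e = malloc(3) -> e = 14; heap: [0-0 ALLOC][1-2 FREE][3-6 ALLOC][7-13 ALLOC][14-16 ALLOC][17-23 FREE]
free(b): b = 3 -> block [3-6 ALLOC]; mark free, coalesce with adjacent free neighbors -> [0-0 ALLOC][1-6 FREE][7-13 ALLOC][14-16 ALLOC][17-23 FREE]

Answer: [0-0 ALLOC][1-6 FREE][7-13 ALLOC][14-16 ALLOC][17-23 FREE]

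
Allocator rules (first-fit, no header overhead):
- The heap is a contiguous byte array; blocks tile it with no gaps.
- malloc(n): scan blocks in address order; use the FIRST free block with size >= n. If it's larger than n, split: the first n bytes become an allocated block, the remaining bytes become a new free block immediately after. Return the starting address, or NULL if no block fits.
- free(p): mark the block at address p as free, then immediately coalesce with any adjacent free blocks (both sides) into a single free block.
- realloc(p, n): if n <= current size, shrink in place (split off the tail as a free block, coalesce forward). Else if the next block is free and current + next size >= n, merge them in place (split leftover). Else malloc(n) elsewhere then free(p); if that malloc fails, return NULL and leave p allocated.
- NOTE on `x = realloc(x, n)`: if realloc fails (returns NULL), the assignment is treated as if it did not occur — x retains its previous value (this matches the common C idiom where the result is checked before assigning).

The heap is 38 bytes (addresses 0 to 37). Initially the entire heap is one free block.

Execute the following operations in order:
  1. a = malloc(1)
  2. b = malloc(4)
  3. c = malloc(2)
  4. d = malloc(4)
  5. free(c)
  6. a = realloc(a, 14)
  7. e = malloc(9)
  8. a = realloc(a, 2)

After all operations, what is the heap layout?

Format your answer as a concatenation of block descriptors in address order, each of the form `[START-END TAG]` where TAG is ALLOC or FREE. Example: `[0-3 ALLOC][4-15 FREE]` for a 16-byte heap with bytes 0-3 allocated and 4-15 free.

Answer: [0-0 FREE][1-4 ALLOC][5-6 FREE][7-10 ALLOC][11-12 ALLOC][13-24 FREE][25-33 ALLOC][34-37 FREE]

Derivation:
Op 1: a = malloc(1) -> a = 0; heap: [0-0 ALLOC][1-37 FREE]
Op 2: b = malloc(4) -> b = 1; heap: [0-0 ALLOC][1-4 ALLOC][5-37 FREE]
Op 3: c = malloc(2) -> c = 5; heap: [0-0 ALLOC][1-4 ALLOC][5-6 ALLOC][7-37 FREE]
Op 4: d = malloc(4) -> d = 7; heap: [0-0 ALLOC][1-4 ALLOC][5-6 ALLOC][7-10 ALLOC][11-37 FREE]
Op 5: free(c) -> (freed c); heap: [0-0 ALLOC][1-4 ALLOC][5-6 FREE][7-10 ALLOC][11-37 FREE]
Op 6: a = realloc(a, 14) -> a = 11; heap: [0-0 FREE][1-4 ALLOC][5-6 FREE][7-10 ALLOC][11-24 ALLOC][25-37 FREE]
Op 7: e = malloc(9) -> e = 25; heap: [0-0 FREE][1-4 ALLOC][5-6 FREE][7-10 ALLOC][11-24 ALLOC][25-33 ALLOC][34-37 FREE]
Op 8: a = realloc(a, 2) -> a = 11; heap: [0-0 FREE][1-4 ALLOC][5-6 FREE][7-10 ALLOC][11-12 ALLOC][13-24 FREE][25-33 ALLOC][34-37 FREE]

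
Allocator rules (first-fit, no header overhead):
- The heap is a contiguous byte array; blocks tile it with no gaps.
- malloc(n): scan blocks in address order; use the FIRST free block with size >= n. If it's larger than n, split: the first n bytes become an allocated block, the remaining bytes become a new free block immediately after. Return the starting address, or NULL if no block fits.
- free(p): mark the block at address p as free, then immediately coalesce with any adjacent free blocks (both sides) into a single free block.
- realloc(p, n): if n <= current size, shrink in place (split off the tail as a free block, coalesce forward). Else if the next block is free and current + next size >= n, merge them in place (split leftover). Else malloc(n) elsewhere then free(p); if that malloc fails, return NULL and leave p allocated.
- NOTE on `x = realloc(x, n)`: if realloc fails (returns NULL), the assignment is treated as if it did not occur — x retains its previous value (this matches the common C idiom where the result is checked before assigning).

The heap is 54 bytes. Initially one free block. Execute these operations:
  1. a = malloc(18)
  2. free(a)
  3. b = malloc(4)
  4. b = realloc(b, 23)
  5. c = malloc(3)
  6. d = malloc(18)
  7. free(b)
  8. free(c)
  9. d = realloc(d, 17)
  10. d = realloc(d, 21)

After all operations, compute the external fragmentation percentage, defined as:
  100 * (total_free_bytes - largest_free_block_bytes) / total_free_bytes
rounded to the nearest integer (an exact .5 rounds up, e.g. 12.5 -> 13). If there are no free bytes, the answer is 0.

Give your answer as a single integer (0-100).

Op 1: a = malloc(18) -> a = 0; heap: [0-17 ALLOC][18-53 FREE]
Op 2: free(a) -> (freed a); heap: [0-53 FREE]
Op 3: b = malloc(4) -> b = 0; heap: [0-3 ALLOC][4-53 FREE]
Op 4: b = realloc(b, 23) -> b = 0; heap: [0-22 ALLOC][23-53 FREE]
Op 5: c = malloc(3) -> c = 23; heap: [0-22 ALLOC][23-25 ALLOC][26-53 FREE]
Op 6: d = malloc(18) -> d = 26; heap: [0-22 ALLOC][23-25 ALLOC][26-43 ALLOC][44-53 FREE]
Op 7: free(b) -> (freed b); heap: [0-22 FREE][23-25 ALLOC][26-43 ALLOC][44-53 FREE]
Op 8: free(c) -> (freed c); heap: [0-25 FREE][26-43 ALLOC][44-53 FREE]
Op 9: d = realloc(d, 17) -> d = 26; heap: [0-25 FREE][26-42 ALLOC][43-53 FREE]
Op 10: d = realloc(d, 21) -> d = 26; heap: [0-25 FREE][26-46 ALLOC][47-53 FREE]
Free blocks: [26 7] total_free=33 largest=26 -> 100*(33-26)/33 = 700/33 ≈ 21.212 -> rounds to 21

Answer: 21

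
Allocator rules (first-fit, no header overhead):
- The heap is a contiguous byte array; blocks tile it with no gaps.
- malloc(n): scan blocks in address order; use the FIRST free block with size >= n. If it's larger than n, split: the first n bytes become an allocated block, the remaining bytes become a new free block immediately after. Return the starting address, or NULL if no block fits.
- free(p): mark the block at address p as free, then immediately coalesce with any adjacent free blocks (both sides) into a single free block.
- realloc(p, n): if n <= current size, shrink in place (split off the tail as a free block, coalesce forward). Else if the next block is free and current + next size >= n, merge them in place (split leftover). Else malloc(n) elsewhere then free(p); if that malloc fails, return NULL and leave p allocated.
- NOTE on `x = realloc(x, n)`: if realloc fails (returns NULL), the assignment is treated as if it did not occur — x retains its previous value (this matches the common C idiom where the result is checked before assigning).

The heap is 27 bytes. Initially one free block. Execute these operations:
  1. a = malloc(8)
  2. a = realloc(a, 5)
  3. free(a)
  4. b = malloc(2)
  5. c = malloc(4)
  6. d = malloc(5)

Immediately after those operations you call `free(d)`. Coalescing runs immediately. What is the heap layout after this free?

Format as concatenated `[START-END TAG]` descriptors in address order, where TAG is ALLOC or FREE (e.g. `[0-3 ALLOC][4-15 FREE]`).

Answer: [0-1 ALLOC][2-5 ALLOC][6-26 FREE]

Derivation:
Op 1: a = malloc(8) -> a = 0; heap: [0-7 ALLOC][8-26 FREE]
Op 2: a = realloc(a, 5) -> a = 0; heap: [0-4 ALLOC][5-26 FREE]
Op 3: free(a) -> (freed a); heap: [0-26 FREE]
Op 4: b = malloc(2) -> b = 0; heap: [0-1 ALLOC][2-26 FREE]
Op 5: c = malloc(4) -> c = 2; heap: [0-1 ALLOC][2-5 ALLOC][6-26 FREE]
Op 6: d = malloc(5) -> d = 6; heap: [0-1 ALLOC][2-5 ALLOC][6-10 ALLOC][11-26 FREE]
free(d): d = 6 -> block [6-10 ALLOC]; mark free, coalesce with adjacent free neighbors -> [0-1 ALLOC][2-5 ALLOC][6-26 FREE]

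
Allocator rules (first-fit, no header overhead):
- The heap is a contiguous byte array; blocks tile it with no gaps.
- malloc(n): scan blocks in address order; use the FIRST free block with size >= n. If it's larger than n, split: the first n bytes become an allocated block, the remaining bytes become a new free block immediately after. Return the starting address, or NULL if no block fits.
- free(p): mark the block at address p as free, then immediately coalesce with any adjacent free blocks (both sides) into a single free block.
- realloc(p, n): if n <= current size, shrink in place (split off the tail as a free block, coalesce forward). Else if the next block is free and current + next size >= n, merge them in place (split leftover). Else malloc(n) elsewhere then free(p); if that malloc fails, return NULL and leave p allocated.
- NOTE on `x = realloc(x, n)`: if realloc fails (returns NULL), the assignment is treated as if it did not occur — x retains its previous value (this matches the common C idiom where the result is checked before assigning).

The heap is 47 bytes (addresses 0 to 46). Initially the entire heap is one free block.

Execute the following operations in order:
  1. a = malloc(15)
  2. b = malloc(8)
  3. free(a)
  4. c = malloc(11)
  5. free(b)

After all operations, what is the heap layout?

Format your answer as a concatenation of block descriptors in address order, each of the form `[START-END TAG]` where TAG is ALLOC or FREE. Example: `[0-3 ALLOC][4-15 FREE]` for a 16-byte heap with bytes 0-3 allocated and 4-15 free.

Op 1: a = malloc(15) -> a = 0; heap: [0-14 ALLOC][15-46 FREE]
Op 2: b = malloc(8) -> b = 15; heap: [0-14 ALLOC][15-22 ALLOC][23-46 FREE]
Op 3: free(a) -> (freed a); heap: [0-14 FREE][15-22 ALLOC][23-46 FREE]
Op 4: c = malloc(11) -> c = 0; heap: [0-10 ALLOC][11-14 FREE][15-22 ALLOC][23-46 FREE]
Op 5: free(b) -> (freed b); heap: [0-10 ALLOC][11-46 FREE]

Answer: [0-10 ALLOC][11-46 FREE]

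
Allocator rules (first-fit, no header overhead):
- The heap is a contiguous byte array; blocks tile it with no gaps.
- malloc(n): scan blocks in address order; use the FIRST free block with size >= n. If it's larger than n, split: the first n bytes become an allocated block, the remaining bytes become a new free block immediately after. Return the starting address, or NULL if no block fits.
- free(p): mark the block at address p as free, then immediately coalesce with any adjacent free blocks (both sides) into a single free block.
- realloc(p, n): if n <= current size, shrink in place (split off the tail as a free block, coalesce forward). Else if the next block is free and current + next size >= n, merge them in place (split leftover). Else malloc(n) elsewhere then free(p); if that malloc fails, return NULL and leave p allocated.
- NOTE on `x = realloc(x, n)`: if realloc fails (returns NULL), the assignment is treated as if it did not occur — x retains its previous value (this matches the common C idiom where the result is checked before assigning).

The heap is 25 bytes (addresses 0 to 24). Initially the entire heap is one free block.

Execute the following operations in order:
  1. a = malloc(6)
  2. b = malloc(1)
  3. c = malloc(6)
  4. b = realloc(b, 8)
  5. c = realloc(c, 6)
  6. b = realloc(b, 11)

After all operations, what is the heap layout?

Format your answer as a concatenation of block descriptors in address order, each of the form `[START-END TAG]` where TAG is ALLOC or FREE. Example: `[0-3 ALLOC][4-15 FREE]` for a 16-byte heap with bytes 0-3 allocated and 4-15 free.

Answer: [0-5 ALLOC][6-6 FREE][7-12 ALLOC][13-23 ALLOC][24-24 FREE]

Derivation:
Op 1: a = malloc(6) -> a = 0; heap: [0-5 ALLOC][6-24 FREE]
Op 2: b = malloc(1) -> b = 6; heap: [0-5 ALLOC][6-6 ALLOC][7-24 FREE]
Op 3: c = malloc(6) -> c = 7; heap: [0-5 ALLOC][6-6 ALLOC][7-12 ALLOC][13-24 FREE]
Op 4: b = realloc(b, 8) -> b = 13; heap: [0-5 ALLOC][6-6 FREE][7-12 ALLOC][13-20 ALLOC][21-24 FREE]
Op 5: c = realloc(c, 6) -> c = 7; heap: [0-5 ALLOC][6-6 FREE][7-12 ALLOC][13-20 ALLOC][21-24 FREE]
Op 6: b = realloc(b, 11) -> b = 13; heap: [0-5 ALLOC][6-6 FREE][7-12 ALLOC][13-23 ALLOC][24-24 FREE]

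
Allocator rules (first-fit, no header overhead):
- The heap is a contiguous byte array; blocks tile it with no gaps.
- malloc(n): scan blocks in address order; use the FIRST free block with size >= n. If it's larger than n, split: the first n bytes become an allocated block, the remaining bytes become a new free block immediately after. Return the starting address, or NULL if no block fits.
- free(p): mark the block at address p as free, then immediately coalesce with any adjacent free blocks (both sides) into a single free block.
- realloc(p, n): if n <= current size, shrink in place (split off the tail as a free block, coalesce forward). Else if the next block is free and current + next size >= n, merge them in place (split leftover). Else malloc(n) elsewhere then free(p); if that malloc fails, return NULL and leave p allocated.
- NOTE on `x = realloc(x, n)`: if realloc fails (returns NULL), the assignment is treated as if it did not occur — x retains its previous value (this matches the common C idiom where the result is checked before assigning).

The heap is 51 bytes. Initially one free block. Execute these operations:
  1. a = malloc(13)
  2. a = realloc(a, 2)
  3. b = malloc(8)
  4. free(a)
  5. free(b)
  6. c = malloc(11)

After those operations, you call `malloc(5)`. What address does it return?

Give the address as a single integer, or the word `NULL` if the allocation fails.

Answer: 11

Derivation:
Op 1: a = malloc(13) -> a = 0; heap: [0-12 ALLOC][13-50 FREE]
Op 2: a = realloc(a, 2) -> a = 0; heap: [0-1 ALLOC][2-50 FREE]
Op 3: b = malloc(8) -> b = 2; heap: [0-1 ALLOC][2-9 ALLOC][10-50 FREE]
Op 4: free(a) -> (freed a); heap: [0-1 FREE][2-9 ALLOC][10-50 FREE]
Op 5: free(b) -> (freed b); heap: [0-50 FREE]
Op 6: c = malloc(11) -> c = 0; heap: [0-10 ALLOC][11-50 FREE]
malloc(5): first-fit scan over [0-10 ALLOC][11-50 FREE] -> 11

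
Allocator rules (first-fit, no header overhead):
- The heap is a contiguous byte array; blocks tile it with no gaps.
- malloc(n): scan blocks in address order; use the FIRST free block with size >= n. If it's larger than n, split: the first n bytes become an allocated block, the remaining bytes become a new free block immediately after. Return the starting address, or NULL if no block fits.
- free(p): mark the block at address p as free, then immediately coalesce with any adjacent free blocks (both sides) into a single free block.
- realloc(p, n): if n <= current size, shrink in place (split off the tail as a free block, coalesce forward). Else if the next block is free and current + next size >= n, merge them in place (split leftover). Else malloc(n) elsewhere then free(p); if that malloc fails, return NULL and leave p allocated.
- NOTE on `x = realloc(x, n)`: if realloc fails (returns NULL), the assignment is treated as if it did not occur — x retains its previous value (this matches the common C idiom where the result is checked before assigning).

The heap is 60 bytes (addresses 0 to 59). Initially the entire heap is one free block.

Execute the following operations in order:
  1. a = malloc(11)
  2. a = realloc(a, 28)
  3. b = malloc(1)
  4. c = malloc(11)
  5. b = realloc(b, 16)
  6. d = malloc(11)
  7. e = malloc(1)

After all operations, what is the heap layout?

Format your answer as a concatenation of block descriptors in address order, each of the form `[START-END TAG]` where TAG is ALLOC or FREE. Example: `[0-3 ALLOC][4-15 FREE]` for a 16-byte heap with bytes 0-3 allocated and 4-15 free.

Answer: [0-27 ALLOC][28-28 ALLOC][29-39 ALLOC][40-55 ALLOC][56-59 FREE]

Derivation:
Op 1: a = malloc(11) -> a = 0; heap: [0-10 ALLOC][11-59 FREE]
Op 2: a = realloc(a, 28) -> a = 0; heap: [0-27 ALLOC][28-59 FREE]
Op 3: b = malloc(1) -> b = 28; heap: [0-27 ALLOC][28-28 ALLOC][29-59 FREE]
Op 4: c = malloc(11) -> c = 29; heap: [0-27 ALLOC][28-28 ALLOC][29-39 ALLOC][40-59 FREE]
Op 5: b = realloc(b, 16) -> b = 40; heap: [0-27 ALLOC][28-28 FREE][29-39 ALLOC][40-55 ALLOC][56-59 FREE]
Op 6: d = malloc(11) -> d = NULL; heap: [0-27 ALLOC][28-28 FREE][29-39 ALLOC][40-55 ALLOC][56-59 FREE]
Op 7: e = malloc(1) -> e = 28; heap: [0-27 ALLOC][28-28 ALLOC][29-39 ALLOC][40-55 ALLOC][56-59 FREE]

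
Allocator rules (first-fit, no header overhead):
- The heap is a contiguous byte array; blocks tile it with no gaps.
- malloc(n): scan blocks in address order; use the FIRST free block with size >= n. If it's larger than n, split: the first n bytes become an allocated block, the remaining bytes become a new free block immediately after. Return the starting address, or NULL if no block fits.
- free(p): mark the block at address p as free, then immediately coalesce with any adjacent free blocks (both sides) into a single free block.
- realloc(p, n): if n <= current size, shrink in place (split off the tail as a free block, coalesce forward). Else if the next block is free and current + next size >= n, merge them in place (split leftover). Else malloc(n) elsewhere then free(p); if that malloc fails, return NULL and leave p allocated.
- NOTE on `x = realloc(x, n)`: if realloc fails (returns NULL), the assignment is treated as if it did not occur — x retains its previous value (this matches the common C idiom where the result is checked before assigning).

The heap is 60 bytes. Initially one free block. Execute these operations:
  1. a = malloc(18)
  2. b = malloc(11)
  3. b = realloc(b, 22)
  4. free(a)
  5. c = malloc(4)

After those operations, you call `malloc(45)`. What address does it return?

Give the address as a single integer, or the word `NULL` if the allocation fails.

Op 1: a = malloc(18) -> a = 0; heap: [0-17 ALLOC][18-59 FREE]
Op 2: b = malloc(11) -> b = 18; heap: [0-17 ALLOC][18-28 ALLOC][29-59 FREE]
Op 3: b = realloc(b, 22) -> b = 18; heap: [0-17 ALLOC][18-39 ALLOC][40-59 FREE]
Op 4: free(a) -> (freed a); heap: [0-17 FREE][18-39 ALLOC][40-59 FREE]
Op 5: c = malloc(4) -> c = 0; heap: [0-3 ALLOC][4-17 FREE][18-39 ALLOC][40-59 FREE]
malloc(45): first-fit scan over [0-3 ALLOC][4-17 FREE][18-39 ALLOC][40-59 FREE] -> NULL

Answer: NULL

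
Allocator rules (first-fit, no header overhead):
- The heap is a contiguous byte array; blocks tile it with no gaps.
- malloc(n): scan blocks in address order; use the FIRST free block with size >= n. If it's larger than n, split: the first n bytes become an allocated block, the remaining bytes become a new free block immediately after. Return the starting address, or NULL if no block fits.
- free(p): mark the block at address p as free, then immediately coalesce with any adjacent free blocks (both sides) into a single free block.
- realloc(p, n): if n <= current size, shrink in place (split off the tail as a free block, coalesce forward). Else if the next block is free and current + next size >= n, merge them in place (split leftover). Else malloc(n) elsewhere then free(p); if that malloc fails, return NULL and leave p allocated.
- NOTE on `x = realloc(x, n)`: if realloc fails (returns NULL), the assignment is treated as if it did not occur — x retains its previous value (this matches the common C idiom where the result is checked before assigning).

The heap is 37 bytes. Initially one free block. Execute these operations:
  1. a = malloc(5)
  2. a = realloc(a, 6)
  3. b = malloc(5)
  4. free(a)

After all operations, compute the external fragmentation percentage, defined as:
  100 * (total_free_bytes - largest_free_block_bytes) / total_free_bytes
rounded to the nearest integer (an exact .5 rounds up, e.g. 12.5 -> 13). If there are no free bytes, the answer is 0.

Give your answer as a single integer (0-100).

Answer: 19

Derivation:
Op 1: a = malloc(5) -> a = 0; heap: [0-4 ALLOC][5-36 FREE]
Op 2: a = realloc(a, 6) -> a = 0; heap: [0-5 ALLOC][6-36 FREE]
Op 3: b = malloc(5) -> b = 6; heap: [0-5 ALLOC][6-10 ALLOC][11-36 FREE]
Op 4: free(a) -> (freed a); heap: [0-5 FREE][6-10 ALLOC][11-36 FREE]
Free blocks: [6 26] total_free=32 largest=26 -> 100*(32-26)/32 = 600/32 = 18.75 -> rounds to 19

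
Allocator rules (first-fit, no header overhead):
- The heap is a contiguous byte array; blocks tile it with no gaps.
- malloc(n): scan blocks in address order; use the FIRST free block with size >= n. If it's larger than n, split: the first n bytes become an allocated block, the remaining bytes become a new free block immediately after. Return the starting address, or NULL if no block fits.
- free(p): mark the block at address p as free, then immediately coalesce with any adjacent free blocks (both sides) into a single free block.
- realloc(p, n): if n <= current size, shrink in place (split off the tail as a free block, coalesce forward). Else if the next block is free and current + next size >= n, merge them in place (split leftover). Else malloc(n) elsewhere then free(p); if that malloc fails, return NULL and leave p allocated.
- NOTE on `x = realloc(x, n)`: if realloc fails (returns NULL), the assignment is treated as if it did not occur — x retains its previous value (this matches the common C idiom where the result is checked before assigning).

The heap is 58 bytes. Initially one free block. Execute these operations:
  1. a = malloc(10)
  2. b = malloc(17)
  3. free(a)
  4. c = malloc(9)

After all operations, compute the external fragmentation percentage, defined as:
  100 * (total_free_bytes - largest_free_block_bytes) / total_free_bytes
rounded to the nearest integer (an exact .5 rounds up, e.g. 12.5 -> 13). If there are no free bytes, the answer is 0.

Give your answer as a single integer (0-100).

Answer: 3

Derivation:
Op 1: a = malloc(10) -> a = 0; heap: [0-9 ALLOC][10-57 FREE]
Op 2: b = malloc(17) -> b = 10; heap: [0-9 ALLOC][10-26 ALLOC][27-57 FREE]
Op 3: free(a) -> (freed a); heap: [0-9 FREE][10-26 ALLOC][27-57 FREE]
Op 4: c = malloc(9) -> c = 0; heap: [0-8 ALLOC][9-9 FREE][10-26 ALLOC][27-57 FREE]
Free blocks: [1 31] total_free=32 largest=31 -> 100*(32-31)/32 = 100/32 = 3.125 -> rounds to 3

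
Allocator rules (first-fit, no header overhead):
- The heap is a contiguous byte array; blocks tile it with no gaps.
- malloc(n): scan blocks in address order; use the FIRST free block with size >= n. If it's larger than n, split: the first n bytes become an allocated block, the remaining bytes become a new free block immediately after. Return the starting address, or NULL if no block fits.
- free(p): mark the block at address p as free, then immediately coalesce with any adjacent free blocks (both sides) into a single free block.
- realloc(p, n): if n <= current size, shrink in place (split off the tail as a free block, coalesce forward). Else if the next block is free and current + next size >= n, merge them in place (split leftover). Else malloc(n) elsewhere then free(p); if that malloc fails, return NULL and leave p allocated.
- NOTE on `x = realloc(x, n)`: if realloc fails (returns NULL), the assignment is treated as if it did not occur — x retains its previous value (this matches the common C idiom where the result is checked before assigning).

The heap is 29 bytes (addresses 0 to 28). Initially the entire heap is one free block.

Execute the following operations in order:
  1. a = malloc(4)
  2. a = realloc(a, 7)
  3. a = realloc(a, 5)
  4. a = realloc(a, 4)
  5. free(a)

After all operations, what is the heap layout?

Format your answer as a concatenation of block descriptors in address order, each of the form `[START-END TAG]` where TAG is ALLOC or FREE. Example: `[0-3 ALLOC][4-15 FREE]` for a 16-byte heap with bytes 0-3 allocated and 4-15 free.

Op 1: a = malloc(4) -> a = 0; heap: [0-3 ALLOC][4-28 FREE]
Op 2: a = realloc(a, 7) -> a = 0; heap: [0-6 ALLOC][7-28 FREE]
Op 3: a = realloc(a, 5) -> a = 0; heap: [0-4 ALLOC][5-28 FREE]
Op 4: a = realloc(a, 4) -> a = 0; heap: [0-3 ALLOC][4-28 FREE]
Op 5: free(a) -> (freed a); heap: [0-28 FREE]

Answer: [0-28 FREE]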